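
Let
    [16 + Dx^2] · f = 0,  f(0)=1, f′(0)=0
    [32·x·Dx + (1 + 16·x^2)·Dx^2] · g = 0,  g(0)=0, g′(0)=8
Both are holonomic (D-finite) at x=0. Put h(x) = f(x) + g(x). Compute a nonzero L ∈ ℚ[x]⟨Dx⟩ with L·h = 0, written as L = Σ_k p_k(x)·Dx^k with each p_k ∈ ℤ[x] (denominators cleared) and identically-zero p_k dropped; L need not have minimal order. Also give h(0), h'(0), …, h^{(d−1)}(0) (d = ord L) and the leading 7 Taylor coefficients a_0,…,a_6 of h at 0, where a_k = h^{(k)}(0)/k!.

f: a_k = 1, 0, -8, 0, 32/3, 0, -256/45, …
g: a_k = 0, 8, 0, -128/3, 0, 2048/5, 0, …
Weyl lclm of L_f,L_g ⇒ L₀ (ord ≤ 4).
L = (-5632·x + 114688·x^3 + 131072·x^5)·Dx + (-16 + 1792·x^2 + 36864·x^4 + 65536·x^6)·Dx^2 + (-352·x + 7168·x^3 + 8192·x^5)·Dx^3 + (-1 + 112·x^2 + 2304·x^4 + 4096·x^6)·Dx^4  (order 4).
h: a_k = 1, 8, -8, -128/3, 32/3, 2048/5, -256/45, …
ICs: h(0) = 1, h′(0) = 8, h′′(0) = -16, h′′′(0) = -256.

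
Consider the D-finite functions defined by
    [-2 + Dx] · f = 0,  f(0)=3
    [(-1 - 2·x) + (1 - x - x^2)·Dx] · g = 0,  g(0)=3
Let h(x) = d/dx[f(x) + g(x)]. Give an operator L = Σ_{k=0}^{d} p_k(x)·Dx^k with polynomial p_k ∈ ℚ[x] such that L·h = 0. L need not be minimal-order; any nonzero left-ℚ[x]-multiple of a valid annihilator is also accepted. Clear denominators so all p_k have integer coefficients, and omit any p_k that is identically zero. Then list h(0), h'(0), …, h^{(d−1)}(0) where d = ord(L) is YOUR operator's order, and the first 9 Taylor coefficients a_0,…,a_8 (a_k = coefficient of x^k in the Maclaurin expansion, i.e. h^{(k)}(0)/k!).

f: a_k = 3, 6, 6, 4, 2, 4/5, 4/15, 8/105, 2/105, …
g: a_k = 3, 3, 6, 9, 15, 24, 39, 63, 102, …
h₀=f+g: left-lcm gives L₀, ord ≤ 2.
h₀' ⇒ L via d/dx closure of L₀.
L = (10 + 44·x + 44·x^2 + 48·x^3 + 12·x^4) + (-7 - 24·x - 28·x^2 - 12·x^3 + 10·x^4 + 4·x^5)·Dx + (1 + x + 3·x^2 - 6·x^3 - 8·x^4 - 2·x^5)·Dx^2  (order 2).
h: a_k = 9, 24, 39, 68, 124, 1178/5, 6623/15, 85696/105, 155929/105, …
ICs: h(0) = 9, h′(0) = 24.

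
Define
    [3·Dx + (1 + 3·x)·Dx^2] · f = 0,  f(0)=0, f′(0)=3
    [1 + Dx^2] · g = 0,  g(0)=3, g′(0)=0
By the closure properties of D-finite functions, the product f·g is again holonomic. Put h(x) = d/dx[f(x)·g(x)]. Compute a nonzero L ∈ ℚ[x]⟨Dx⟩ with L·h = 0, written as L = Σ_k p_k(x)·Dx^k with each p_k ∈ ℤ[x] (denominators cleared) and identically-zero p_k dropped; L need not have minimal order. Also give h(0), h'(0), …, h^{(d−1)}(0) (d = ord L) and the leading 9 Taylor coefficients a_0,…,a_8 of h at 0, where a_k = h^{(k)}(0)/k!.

L = (-8897 - 1764·x - 7722·x^2 - 14364·x^3 - 7533·x^4 + 5832·x^5 + 2916·x^6) + (-3432 - 13248·x - 12420·x^2 - 8100·x^3 + 9720·x^4 + 5832·x^5)·Dx + (-9100 - 3204·x - 11070·x^2 - 17064·x^3 - 6318·x^4 + 11664·x^5 + 5832·x^6)·Dx^2 + (-3432 - 13248·x - 12420·x^2 - 8100·x^3 + 9720·x^4 + 5832·x^5)·Dx^3 + (-203 - 1440·x - 3348·x^2 - 2700·x^3 + 1215·x^4 + 5832·x^5 + 2916·x^6)·Dx^4  (order 4).
h: a_k = 9, -27, 135/2, -216, 5307/8, -16065/8, 484679/80, -182451/10, 245887281/4480, …
ICs: h(0) = 9, h′(0) = -27, h′′(0) = 135, h′′′(0) = -1296.

f: a_k = 0, 3, -9/2, 9, -81/4, 243/5, -243/2, 2187/7, -6561/8, …
g: a_k = 3, 0, -3/2, 0, 1/8, 0, -1/240, 0, 1/13440, …
h₀=f·g: eliminate ⇒ L₀, order ≤ 2·2.
h₀' ⇒ L via d/dx closure of L₀.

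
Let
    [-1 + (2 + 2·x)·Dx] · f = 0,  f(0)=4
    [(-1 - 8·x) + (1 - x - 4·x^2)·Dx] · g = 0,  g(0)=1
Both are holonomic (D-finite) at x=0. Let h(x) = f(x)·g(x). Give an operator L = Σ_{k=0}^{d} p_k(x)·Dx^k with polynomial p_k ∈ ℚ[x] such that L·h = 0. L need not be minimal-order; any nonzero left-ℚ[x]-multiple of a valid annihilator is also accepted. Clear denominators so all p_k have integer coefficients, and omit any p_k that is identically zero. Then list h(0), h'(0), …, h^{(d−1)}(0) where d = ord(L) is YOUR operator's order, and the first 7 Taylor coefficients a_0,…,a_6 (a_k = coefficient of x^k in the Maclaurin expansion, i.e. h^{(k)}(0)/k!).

L = (3 + 17·x + 12·x^2) + (-2 + 10·x^2 + 8·x^3)·Dx  (order 1).
h: a_k = 4, 6, 43/2, 183/4, 4211/32, 20141/64, 215295/256, …
ICs: h(0) = 4.

f: a_k = 4, 2, -1/2, 1/4, -5/32, 7/64, -21/256, …
g: a_k = 1, 1, 5, 9, 29, 65, 181, …
Sym-product of L_f,L_g gives L₀ (≤ ord 1).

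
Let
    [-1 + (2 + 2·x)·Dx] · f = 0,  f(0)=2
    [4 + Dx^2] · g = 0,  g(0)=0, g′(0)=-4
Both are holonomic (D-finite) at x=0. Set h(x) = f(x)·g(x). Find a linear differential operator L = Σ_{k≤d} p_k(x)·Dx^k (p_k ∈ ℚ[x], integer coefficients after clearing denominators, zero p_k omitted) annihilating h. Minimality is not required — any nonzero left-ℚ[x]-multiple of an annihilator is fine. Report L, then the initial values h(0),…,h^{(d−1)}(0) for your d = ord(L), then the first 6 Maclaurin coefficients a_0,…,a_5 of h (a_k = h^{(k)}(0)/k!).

L = (19 + 32·x + 16·x^2) + (-4 - 4·x)·Dx + (4 + 8·x + 4·x^2)·Dx^2  (order 2).
h: a_k = 0, -8, -4, 19/3, 13/6, -341/240, …
ICs: h(0) = 0, h′(0) = -8.

f: a_k = 2, 1, -1/4, 1/8, -5/64, 7/128, …
g: a_k = 0, -4, 0, 8/3, 0, -8/15, …
h₀=f·g: eliminate ⇒ L₀, order ≤ 1·2.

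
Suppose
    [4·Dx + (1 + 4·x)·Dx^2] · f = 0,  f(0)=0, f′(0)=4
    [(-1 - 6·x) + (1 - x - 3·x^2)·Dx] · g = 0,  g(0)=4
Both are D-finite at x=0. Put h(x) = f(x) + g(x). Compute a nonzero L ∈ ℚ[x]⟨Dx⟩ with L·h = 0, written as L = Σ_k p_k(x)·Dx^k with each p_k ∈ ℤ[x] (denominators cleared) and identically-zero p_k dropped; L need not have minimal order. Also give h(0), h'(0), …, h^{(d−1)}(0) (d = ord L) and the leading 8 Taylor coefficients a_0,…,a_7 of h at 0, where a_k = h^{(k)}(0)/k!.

L = (-212 - 1072·x - 3144·x^2 - 2160·x^3 - 2592·x^4)·Dx + (-5 - 248·x - 1922·x^2 - 4308·x^3 - 4464·x^4 - 4320·x^5)·Dx^2 + (6 + 53·x + 108·x^2 - 110·x^3 - 519·x^4 - 1044·x^5 - 864·x^6)·Dx^3  (order 3).
h: a_k = 4, 8, 8, 148/3, 12, 1824/5, -884/3, 22460/7, …
ICs: h(0) = 4, h′(0) = 8, h′′(0) = 16.

f: a_k = 0, 4, -8, 64/3, -64, 1024/5, -2048/3, 16384/7, …
g: a_k = 4, 4, 16, 28, 76, 160, 388, 868, …
h₀=f+g: left-lcm gives L₀, ord ≤ 3.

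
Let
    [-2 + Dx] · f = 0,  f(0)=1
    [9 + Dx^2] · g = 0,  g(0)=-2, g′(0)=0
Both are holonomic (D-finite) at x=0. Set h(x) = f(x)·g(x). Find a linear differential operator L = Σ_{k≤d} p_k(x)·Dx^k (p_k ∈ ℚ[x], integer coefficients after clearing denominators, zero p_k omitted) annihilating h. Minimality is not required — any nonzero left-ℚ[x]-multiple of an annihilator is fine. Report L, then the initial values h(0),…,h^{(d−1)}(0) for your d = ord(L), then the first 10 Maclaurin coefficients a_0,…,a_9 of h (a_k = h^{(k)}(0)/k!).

L = 13 - 4·Dx + Dx^2  (order 2).
h: a_k = -2, -4, 5, 46/3, 119/12, -61/30, -407/72, -3277/1260, 239/20160, 43079/90720, …
ICs: h(0) = -2, h′(0) = -4.

f: a_k = 1, 2, 2, 4/3, 2/3, 4/15, 4/45, 8/315, 2/315, 4/2835, …
g: a_k = -2, 0, 9, 0, -27/4, 0, 81/40, 0, -729/2240, 0, …
f·g: L₀ = L_f ⊗_s L_g, ord ≤ 1·2.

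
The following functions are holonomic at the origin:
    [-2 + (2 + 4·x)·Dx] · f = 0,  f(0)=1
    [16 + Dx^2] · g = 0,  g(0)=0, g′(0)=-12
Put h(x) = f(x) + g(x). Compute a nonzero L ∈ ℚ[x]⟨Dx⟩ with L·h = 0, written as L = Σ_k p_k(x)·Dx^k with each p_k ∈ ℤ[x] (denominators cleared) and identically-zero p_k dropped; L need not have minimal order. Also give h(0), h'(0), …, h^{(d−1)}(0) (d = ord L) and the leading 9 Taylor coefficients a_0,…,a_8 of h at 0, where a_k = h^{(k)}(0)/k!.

L = (-304 - 1024·x - 1024·x^2) + (240 + 1504·x + 3072·x^2 + 2048·x^3)·Dx + (-19 - 64·x - 64·x^2)·Dx^2 + (15 + 94·x + 192·x^2 + 128·x^3)·Dx^3  (order 3).
h: a_k = 1, -11, -1/2, 65/2, -5/8, -989/40, -21/16, 19849/1680, -429/128, …
ICs: h(0) = 1, h′(0) = -11, h′′(0) = -1.

f: a_k = 1, 1, -1/2, 1/2, -5/8, 7/8, -21/16, 33/16, -429/128, …
g: a_k = 0, -12, 0, 32, 0, -128/5, 0, 1024/105, 0, …
f+g: L₀ = lclm(L_f,L_g), ord ≤ 1+2.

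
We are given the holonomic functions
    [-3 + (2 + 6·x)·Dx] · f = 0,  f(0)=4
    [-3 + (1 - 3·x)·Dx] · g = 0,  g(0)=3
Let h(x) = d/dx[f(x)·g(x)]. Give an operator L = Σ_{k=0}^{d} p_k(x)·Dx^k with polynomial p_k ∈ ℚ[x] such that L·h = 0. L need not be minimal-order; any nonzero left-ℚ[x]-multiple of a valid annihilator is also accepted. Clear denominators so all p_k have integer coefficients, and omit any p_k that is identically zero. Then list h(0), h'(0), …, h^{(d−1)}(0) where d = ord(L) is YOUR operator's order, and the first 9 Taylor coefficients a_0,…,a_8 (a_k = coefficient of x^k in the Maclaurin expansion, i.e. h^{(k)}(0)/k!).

L = (11 + 54·x + 27·x^2) + (-2 - 2·x + 18·x^2 + 18·x^3)·Dx  (order 1).
h: a_k = 54, 297, 5589/4, 43497/8, 1330425/64, 9441279/128, 133693497/512, 908311401/1024, 49428795969/16384, …
ICs: h(0) = 54.

f: a_k = 4, 6, -9/2, 27/4, -405/32, 1701/64, -15309/256, 72171/512, -2814669/8192, …
g: a_k = 3, 9, 27, 81, 243, 729, 2187, 6561, 19683, …
Product ⇒ symmetric product L₀, ord ≤ 1.
Differentiate: ansatz ord ≤ ord L₀ ⇒ L.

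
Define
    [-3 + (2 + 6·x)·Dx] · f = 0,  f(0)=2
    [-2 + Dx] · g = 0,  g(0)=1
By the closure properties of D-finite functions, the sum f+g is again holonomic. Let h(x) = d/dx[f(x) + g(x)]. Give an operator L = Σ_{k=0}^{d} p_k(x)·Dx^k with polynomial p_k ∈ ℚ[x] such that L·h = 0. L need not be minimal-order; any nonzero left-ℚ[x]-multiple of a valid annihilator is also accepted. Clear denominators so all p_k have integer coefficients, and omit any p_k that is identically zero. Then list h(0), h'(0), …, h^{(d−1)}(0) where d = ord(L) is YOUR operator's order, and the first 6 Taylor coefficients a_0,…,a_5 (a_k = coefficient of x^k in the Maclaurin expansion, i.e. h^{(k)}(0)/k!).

f: a_k = 2, 3, -9/4, 27/8, -405/64, 1701/128, …
g: a_k = 1, 2, 2, 4/3, 2/3, 4/15, …
L₀ := lclm(L_f,L_g); ord L₀ ≤ 1+1.
Differentiate: ansatz ord ≤ ord L₀ ⇒ L.
L = (-78 - 72·x) + (11 - 96·x - 144·x^2)·Dx + (14 + 66·x + 72·x^2)·Dx^2  (order 2).
h: a_k = 5, -1/2, 113/8, -1087/48, 26027/384, -686857/3840, …
ICs: h(0) = 5, h′(0) = -1/2.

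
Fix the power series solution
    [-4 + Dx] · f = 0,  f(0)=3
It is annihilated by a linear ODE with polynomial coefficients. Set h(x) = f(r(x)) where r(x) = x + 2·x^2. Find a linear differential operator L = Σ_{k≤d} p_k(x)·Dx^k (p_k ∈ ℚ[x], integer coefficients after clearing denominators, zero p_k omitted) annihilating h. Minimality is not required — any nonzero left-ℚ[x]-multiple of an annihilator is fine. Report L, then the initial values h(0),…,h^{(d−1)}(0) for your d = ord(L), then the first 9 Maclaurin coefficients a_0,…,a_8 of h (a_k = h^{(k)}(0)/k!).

L = (-4 - 16·x) + Dx  (order 1).
h: a_k = 3, 12, 48, 128, 320, 3328/5, 19456/15, 237568/105, 391168/105, …
ICs: h(0) = 3.

f: a_k = 3, 12, 24, 32, 32, 128/5, 256/15, 1024/105, 512/105, …
Change of var in L_f (x↦r) gives L₀.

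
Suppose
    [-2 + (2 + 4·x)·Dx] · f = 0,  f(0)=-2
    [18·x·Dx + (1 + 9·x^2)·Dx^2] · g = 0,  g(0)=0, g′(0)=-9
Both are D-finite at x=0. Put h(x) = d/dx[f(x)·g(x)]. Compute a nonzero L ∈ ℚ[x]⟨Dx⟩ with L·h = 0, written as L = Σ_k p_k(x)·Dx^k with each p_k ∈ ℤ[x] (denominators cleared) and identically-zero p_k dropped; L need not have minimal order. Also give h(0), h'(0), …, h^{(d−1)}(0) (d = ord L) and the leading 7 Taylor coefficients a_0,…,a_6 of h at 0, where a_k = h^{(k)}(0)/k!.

f: a_k = -2, -2, 1, -1, 5/4, -7/4, 21/8, …
g: a_k = 0, -9, 0, 27, 0, -729/5, 0, …
Product ⇒ symmetric product L₀, ord ≤ 2.
h₀' ⇒ L via d/dx closure of L₀.
L = (5 + 60·x - 84·x^2 - 324·x^3 - 81·x^4) + (8 + 58·x + 18·x^2 - 618·x^3 - 1134·x^4 - 324·x^5)·Dx + (1 - 2·x - 14·x^2 - 54·x^3 - 219·x^4 - 324·x^5 - 108·x^6)·Dx^2  (order 2).
h: a_k = 18, 36, -189, -180, 6147/4, 16821/10, -562869/40, …
ICs: h(0) = 18, h′(0) = 36.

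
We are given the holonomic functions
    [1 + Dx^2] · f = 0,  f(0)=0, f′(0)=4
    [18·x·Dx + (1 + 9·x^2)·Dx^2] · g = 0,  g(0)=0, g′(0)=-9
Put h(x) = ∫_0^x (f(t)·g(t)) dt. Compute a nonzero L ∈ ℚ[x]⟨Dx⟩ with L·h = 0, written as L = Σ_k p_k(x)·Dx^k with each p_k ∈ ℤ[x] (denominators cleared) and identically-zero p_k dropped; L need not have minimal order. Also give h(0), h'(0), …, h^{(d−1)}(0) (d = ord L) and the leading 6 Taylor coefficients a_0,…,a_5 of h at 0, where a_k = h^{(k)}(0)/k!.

L = (370 + 9594·x^2 + 4131·x^4 + 2916·x^6 + 6561·x^8)·Dx + (684·x + 6804·x^3 + 8748·x^5 + 26244·x^7)·Dx^2 + (380 + 9792·x^2 + 5346·x^4 + 5832·x^6 + 13122·x^8)·Dx^3 + (684·x + 6804·x^3 + 8748·x^5 + 26244·x^7)·Dx^4 + (10 + 198·x^2 + 1215·x^4 + 2916·x^6 + 6561·x^8)·Dx^5  (order 5).
h: a_k = 0, 0, 0, -12, 0, 114/5, …
ICs: h(0) = 0, h′(0) = 0, h′′(0) = 0, h′′′(0) = -72, h′′′′(0) = 0.

f: a_k = 0, 4, 0, -2/3, 0, 1/30, …
g: a_k = 0, -9, 0, 27, 0, -729/5, …
h₀=f·g: eliminate ⇒ L₀, order ≤ 2·2.
Integrate: L := L₀·Dx.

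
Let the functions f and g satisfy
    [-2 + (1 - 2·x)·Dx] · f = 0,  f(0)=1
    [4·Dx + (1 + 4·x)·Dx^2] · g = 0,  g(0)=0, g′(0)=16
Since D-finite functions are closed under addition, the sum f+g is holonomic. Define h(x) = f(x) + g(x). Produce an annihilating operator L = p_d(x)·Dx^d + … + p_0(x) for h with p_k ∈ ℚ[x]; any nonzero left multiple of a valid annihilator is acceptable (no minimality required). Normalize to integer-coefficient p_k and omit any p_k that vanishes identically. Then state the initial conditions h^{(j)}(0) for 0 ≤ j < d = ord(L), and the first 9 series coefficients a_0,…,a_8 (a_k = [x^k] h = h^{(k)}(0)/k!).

f: a_k = 1, 2, 4, 8, 16, 32, 64, 128, 256, …
g: a_k = 0, 16, -32, 256/3, -256, 4096/5, -8192/3, 65536/7, -32768, …
L₀ := lclm(L_f,L_g); ord L₀ ≤ 1+2.
L = (28 + 16·x)·Dx + (-1 + 40·x + 32·x^2)·Dx^2 + (-1 - 3·x + 6·x^2 + 8·x^3)·Dx^3  (order 3).
h: a_k = 1, 18, -28, 280/3, -240, 4256/5, -8000/3, 66432/7, -32512, …
ICs: h(0) = 1, h′(0) = 18, h′′(0) = -56.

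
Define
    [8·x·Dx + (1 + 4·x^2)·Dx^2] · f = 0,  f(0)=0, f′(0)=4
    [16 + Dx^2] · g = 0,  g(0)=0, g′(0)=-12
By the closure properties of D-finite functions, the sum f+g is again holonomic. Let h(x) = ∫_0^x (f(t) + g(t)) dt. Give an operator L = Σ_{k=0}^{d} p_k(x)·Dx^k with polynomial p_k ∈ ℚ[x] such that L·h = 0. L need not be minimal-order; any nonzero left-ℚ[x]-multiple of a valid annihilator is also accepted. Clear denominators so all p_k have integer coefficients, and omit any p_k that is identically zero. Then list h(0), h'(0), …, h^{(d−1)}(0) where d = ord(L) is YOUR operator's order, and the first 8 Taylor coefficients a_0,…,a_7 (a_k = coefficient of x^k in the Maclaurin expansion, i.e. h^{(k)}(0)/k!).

f: a_k = 0, 4, 0, -16/3, 0, 64/5, 0, -256/7, …
g: a_k = 0, -12, 0, 32, 0, -128/5, 0, 1024/105, …
f+g: L₀ = lclm(L_f,L_g), ord ≤ 2+2.
∫: right-multiply L₀ by Dx.
L = (-512·x + 5120·x^3 + 4096·x^5)·Dx^2 + (16 + 512·x^2 + 2304·x^4 + 2048·x^6)·Dx^3 + (-32·x + 320·x^3 + 256·x^5)·Dx^4 + (1 + 32·x^2 + 144·x^4 + 128·x^6)·Dx^5  (order 5).
h: a_k = 0, 0, -4, 0, 20/3, 0, -32/15, 0, …
ICs: h(0) = 0, h′(0) = 0, h′′(0) = -8, h′′′(0) = 0, h′′′′(0) = 160.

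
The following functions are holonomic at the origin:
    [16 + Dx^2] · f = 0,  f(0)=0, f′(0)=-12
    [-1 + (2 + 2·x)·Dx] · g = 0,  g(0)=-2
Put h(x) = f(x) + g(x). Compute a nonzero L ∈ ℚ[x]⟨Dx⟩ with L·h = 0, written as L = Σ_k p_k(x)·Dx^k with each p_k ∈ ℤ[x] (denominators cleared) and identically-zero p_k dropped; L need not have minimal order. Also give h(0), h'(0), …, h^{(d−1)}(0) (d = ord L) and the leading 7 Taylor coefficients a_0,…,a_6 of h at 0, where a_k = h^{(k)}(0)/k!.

f: a_k = 0, -12, 0, 32, 0, -128/5, 0, …
g: a_k = -2, -1, 1/4, -1/8, 5/64, -7/128, 21/512, …
Sum ⇒ L₀ = lclm(L_f,L_g) in ℚ(x)⟨Dx⟩.
L = (-1072 - 2048·x - 1024·x^2) + (2016 + 6112·x + 6144·x^2 + 2048·x^3)·Dx + (-67 - 128·x - 64·x^2)·Dx^2 + (126 + 382·x + 384·x^2 + 128·x^3)·Dx^3  (order 3).
h: a_k = -2, -13, 1/4, 255/8, 5/64, -16419/640, 21/512, …
ICs: h(0) = -2, h′(0) = -13, h′′(0) = 1/2.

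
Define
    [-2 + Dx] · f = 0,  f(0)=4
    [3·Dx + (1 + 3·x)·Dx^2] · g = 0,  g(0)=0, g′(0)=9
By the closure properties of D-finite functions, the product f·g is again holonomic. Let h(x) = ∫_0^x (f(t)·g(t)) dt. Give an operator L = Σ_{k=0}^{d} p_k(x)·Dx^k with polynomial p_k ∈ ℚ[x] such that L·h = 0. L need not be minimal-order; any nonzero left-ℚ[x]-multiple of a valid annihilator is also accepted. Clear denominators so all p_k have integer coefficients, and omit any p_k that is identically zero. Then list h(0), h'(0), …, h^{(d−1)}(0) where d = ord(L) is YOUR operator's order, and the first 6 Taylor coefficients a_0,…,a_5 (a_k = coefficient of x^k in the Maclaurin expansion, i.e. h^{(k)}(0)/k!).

L = (-2 + 12·x)·Dx + (-1 - 12·x)·Dx^2 + (1 + 3·x)·Dx^3  (order 3).
h: a_k = 0, 0, 18, 6, 18, -87/5, …
ICs: h(0) = 0, h′(0) = 0, h′′(0) = 36.

f: a_k = 4, 8, 8, 16/3, 8/3, 16/15, …
g: a_k = 0, 9, -27/2, 27, -243/4, 729/5, …
L₀ := L_f ⊗_s L_g (sym. prod.), ord ≤ 2.
h=∫h₀ ⇒ L = L₀·Dx.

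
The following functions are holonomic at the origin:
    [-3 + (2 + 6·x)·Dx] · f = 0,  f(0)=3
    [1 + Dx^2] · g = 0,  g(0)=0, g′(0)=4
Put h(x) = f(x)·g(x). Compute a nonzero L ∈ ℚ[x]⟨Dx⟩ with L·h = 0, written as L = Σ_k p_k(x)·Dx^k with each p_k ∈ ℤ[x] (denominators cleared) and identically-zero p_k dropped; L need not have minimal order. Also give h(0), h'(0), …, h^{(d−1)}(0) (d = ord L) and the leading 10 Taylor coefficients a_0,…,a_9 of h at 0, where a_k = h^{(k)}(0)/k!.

f: a_k = 3, 9/2, -27/8, 81/16, -1215/128, 5103/256, -45927/1024, 216513/2048, -8444007/32768, 42220035/65536, …
g: a_k = 0, 4, 0, -2/3, 0, 1/30, 0, -1/1260, 0, 1/90720, …
Sym-product of L_f,L_g gives L₀ (≤ ord 2).
L = (31 + 24·x + 36·x^2) + (-12 - 36·x)·Dx + (4 + 24·x + 36·x^2)·Dx^2  (order 2).
h: a_k = 0, 12, 18, -31/2, 69/4, -5699/160, 24483/320, -4655323/26880, 1468555/3584, -7750542983/7741440, …
ICs: h(0) = 0, h′(0) = 12.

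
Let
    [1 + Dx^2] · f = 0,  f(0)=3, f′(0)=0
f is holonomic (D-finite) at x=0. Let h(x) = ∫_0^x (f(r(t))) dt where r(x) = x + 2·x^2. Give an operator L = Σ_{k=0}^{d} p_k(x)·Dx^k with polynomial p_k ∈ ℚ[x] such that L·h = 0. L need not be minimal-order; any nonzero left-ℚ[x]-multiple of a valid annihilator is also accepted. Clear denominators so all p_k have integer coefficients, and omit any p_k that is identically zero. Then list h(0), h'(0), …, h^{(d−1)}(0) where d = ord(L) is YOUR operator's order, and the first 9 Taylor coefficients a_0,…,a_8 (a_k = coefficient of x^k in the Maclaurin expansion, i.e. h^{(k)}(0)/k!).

f: a_k = 3, 0, -3/2, 0, 1/8, 0, -1/240, 0, 1/13440, …
h₀=f(r): pull back L_f along r ⇒ L₀.
h=∫h₀ ⇒ L = L₀·Dx.
L = (1 + 12·x + 48·x^2 + 64·x^3)·Dx - 4·Dx^2 + (1 + 4·x)·Dx^3  (order 3).
h: a_k = 0, 3, 0, -1/2, -3/2, -47/40, 1/6, 719/1680, 79/160, …
ICs: h(0) = 0, h′(0) = 3, h′′(0) = 0.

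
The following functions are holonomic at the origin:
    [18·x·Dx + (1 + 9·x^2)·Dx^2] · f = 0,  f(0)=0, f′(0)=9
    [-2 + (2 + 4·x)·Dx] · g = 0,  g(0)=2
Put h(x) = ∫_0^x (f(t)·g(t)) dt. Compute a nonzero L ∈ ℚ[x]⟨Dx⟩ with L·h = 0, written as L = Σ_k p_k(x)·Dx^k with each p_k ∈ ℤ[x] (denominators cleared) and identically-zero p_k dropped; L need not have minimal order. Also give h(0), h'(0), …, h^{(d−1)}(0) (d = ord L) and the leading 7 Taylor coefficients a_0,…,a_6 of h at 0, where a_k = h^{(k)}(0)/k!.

f: a_k = 0, 9, 0, -27, 0, 729/5, 0, …
g: a_k = 2, 2, -1, 1, -5/4, 7/4, -21/8, …
Product ⇒ symmetric product L₀, ord ≤ 2.
Integrate: L := L₀·Dx.
L = (3 - 18·x - 9·x^2)·Dx + (-2 + 14·x + 54·x^2 + 36·x^3)·Dx^2 + (1 + 4·x + 13·x^2 + 36·x^3 + 36·x^4)·Dx^3  (order 3).
h: a_k = 0, 0, 9, 6, -63/4, -9, 2049/40, …
ICs: h(0) = 0, h′(0) = 0, h′′(0) = 18.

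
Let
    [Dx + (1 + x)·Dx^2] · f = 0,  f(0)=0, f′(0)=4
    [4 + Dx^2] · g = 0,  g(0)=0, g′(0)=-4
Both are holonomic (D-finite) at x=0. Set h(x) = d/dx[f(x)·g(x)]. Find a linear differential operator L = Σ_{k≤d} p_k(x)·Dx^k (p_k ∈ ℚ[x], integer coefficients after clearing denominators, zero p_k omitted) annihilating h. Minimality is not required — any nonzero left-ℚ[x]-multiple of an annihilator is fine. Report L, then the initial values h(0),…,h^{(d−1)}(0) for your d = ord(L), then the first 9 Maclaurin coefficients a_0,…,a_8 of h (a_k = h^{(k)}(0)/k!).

f: a_k = 0, 4, -2, 4/3, -1, 4/5, -2/3, 4/7, -1/2, …
g: a_k = 0, -4, 0, 8/3, 0, -8/15, 0, 16/315, 0, …
Sym-product of L_f,L_g gives L₀ (≤ ord 4).
Derive L from L₀ (diff closure).
L = (-56 + 896·x + 4416·x^2 + 8064·x^3 + 7136·x^4 + 3072·x^5 + 512·x^6) + (72 + 776·x + 2080·x^2 + 2400·x^3 + 1280·x^4 + 256·x^5)·Dx + (70 + 824·x + 2780·x^2 + 4416·x^3 + 3664·x^4 + 1536·x^5 + 256·x^6)·Dx^2 + (18 + 194·x + 520·x^2 + 600·x^3 + 320·x^4 + 64·x^5)·Dx^3 + (21 + 150·x + 419·x^2 + 600·x^3 + 470·x^4 + 192·x^5 + 32·x^6)·Dx^4  (order 4).
h: a_k = 0, -32, 24, 64/3, -20/3, -32/3, 112/15, -1664/315, 206/35, …
ICs: h(0) = 0, h′(0) = -32, h′′(0) = 48, h′′′(0) = 128.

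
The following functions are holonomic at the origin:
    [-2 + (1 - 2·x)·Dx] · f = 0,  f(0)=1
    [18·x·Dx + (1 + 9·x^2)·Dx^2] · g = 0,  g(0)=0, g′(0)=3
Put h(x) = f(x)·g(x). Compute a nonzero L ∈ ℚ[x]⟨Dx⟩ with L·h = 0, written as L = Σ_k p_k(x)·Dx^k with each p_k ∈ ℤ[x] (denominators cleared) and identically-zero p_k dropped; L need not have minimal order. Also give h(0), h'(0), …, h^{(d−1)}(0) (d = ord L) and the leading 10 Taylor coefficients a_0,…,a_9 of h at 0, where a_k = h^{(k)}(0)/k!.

L = 36·x + (4 - 18·x + 72·x^2)·Dx + (-1 + 2·x - 9·x^2 + 18·x^3)·Dx^2  (order 2).
h: a_k = 0, 3, 6, 3, 6, 303/5, 606/5, -2451/35, -4902/35, 66741/35, …
ICs: h(0) = 0, h′(0) = 3.

f: a_k = 1, 2, 4, 8, 16, 32, 64, 128, 256, 512, …
g: a_k = 0, 3, 0, -9, 0, 243/5, 0, -2187/7, 0, 2187, …
h₀=f·g: eliminate ⇒ L₀, order ≤ 1·2.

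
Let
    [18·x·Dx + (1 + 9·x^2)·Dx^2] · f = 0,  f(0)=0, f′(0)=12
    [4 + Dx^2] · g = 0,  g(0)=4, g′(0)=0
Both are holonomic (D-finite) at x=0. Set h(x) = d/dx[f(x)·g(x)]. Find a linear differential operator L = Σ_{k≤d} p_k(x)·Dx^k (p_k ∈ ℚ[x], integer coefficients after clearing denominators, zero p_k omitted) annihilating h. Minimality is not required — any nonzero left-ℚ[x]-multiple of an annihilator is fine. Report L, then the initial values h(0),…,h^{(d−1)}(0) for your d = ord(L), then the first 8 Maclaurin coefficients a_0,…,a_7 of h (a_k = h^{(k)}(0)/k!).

f: a_k = 0, 12, 0, -36, 0, 972/5, 0, -8748/7, …
g: a_k = 4, 0, -8, 0, 8/3, 0, -16/45, 0, …
f·g: L₀ = L_f ⊗_s L_g, ord ≤ 2·2.
h₀' ⇒ L via d/dx closure of L₀.
L = (52480 + 1115424·x^2 + 18751824·x^4 + 15209856·x^6 + 3464208·x^8 - 11337408·x^10 + 34012224·x^12) + (31032·x + 1320624·x^3 + 10701720·x^5 + 13646880·x^7 + 18895680·x^9 + 34012224·x^11)·Dx + (13640 + 300780·x^2 + 4978584·x^4 + 5269212·x^6 + 3621672·x^8 + 2834352·x^10 + 17006112·x^12)·Dx^2 + (7758·x + 330156·x^3 + 2675430·x^5 + 3411720·x^7 + 4723920·x^9 + 8503056·x^11)·Dx^3 + (130 + 5481·x^2 + 72657·x^4 + 366687·x^6 + 688905·x^8 + 1417176·x^10 + 2125764·x^12)·Dx^4  (order 4).
h: a_k = 48, 0, -720, 0, 5488, 0, -698704/15, 0, …
ICs: h(0) = 48, h′(0) = 0, h′′(0) = -1440, h′′′(0) = 0.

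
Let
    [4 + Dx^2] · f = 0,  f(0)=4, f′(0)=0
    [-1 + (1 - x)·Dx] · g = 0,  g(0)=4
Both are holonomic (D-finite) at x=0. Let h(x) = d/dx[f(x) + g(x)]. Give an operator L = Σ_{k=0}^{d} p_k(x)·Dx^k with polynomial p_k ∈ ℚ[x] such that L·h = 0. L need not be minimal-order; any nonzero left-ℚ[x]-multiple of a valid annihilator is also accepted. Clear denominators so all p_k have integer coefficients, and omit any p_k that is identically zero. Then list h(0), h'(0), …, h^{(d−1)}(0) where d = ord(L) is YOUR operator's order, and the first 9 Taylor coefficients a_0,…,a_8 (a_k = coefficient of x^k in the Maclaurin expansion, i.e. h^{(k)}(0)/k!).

L = (64 - 32·x + 16·x^2) + (-20 + 36·x - 24·x^2 + 8·x^3)·Dx + (16 - 8·x + 4·x^2)·Dx^2 + (-5 + 9·x - 6·x^2 + 2·x^3)·Dx^3  (order 3).
h: a_k = 4, -8, 12, 80/3, 20, 328/15, 28, 10144/315, 36, …
ICs: h(0) = 4, h′(0) = -8, h′′(0) = 24.

f: a_k = 4, 0, -8, 0, 8/3, 0, -16/45, 0, 8/315, …
g: a_k = 4, 4, 4, 4, 4, 4, 4, 4, 4, …
h₀=f+g: left-lcm gives L₀, ord ≤ 3.
h₀' ⇒ L via d/dx closure of L₀.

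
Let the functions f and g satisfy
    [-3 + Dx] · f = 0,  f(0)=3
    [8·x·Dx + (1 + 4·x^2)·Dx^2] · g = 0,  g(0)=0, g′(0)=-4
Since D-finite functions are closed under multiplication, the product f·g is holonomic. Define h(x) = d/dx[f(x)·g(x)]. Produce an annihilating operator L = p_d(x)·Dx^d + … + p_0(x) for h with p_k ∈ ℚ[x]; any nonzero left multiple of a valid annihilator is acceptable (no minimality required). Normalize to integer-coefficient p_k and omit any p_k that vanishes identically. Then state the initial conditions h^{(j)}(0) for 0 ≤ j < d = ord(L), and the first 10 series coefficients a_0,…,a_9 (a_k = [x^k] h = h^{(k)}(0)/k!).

L = (3 - 144·x + 504·x^2 - 576·x^3 + 432·x^4) + (-10 + 72·x - 240·x^2 + 288·x^3 - 288·x^4)·Dx + (3 - 8·x + 24·x^2 - 32·x^3 + 48·x^4)·Dx^2  (order 2).
h: a_k = -12, -72, -114, -24, -69/2, -405, -2973/20, 10278/7, 74649/224, -481403/80, …
ICs: h(0) = -12, h′(0) = -72.

f: a_k = 3, 9, 27/2, 27/2, 81/8, 243/40, 243/80, 729/560, 2187/4480, 729/4480, …
g: a_k = 0, -4, 0, 16/3, 0, -64/5, 0, 256/7, 0, -1024/9, …
Product ⇒ symmetric product L₀, ord ≤ 2.
h₀' ⇒ L via d/dx closure of L₀.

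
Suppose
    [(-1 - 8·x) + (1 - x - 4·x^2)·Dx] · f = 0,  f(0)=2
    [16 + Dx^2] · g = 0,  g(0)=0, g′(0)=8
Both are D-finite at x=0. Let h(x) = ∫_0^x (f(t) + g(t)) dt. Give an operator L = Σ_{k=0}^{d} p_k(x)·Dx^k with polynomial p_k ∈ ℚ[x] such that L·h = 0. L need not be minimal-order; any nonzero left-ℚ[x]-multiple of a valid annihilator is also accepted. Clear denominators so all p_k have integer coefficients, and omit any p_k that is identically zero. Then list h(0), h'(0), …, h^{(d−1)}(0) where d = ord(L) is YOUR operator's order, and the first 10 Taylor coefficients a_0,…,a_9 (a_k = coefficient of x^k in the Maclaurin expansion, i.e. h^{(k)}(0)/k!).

f: a_k = 2, 2, 10, 18, 58, 130, 362, 882, 2330, 5858, …
g: a_k = 0, 8, 0, -64/3, 0, 256/15, 0, -2048/315, 0, 4096/2835, …
Sum ⇒ L₀ = lclm(L_f,L_g) in ℚ(x)⟨Dx⟩.
h=∫h₀ ⇒ L = L₀·Dx.
L = (560 + 4608·x + 1664·x^2 + 6144·x^3 + 10240·x^4 + 16384·x^5)·Dx + (-208 + 272·x + 896·x^2 - 1408·x^3 - 1536·x^4 + 6144·x^5 + 8192·x^6)·Dx^2 + (35 + 288·x + 104·x^2 + 384·x^3 + 640·x^4 + 1024·x^5)·Dx^3 + (-13 + 17·x + 56·x^2 - 88·x^3 - 96·x^4 + 384·x^5 + 512·x^6)·Dx^4  (order 4).
h: a_k = 0, 2, 5, 10/3, -5/6, 58/5, 1103/45, 362/7, 137891/1260, 2330/9, …
ICs: h(0) = 0, h′(0) = 2, h′′(0) = 10, h′′′(0) = 20.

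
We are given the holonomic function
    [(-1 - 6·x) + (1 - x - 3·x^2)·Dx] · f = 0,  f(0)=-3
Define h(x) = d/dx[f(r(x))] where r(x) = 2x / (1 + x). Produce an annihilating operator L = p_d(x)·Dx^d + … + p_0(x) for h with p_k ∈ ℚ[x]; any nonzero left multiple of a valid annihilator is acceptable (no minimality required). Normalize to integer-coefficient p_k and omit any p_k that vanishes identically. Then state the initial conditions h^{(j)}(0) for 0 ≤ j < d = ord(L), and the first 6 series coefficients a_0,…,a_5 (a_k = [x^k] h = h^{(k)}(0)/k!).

f: a_k = -3, -3, -12, -21, -57, -120, …
L₀ from L_f via x↦r, Dx↦r'^{-1}Dx.
Derive L from L₀ (diff closure).
L = (14 + 78·x + 546·x^2 + 338·x^3) + (-1 - 14·x + 182·x^3 + 169·x^4)·Dx  (order 1).
h: a_k = -6, -84, -234, -2184, -5070, -42588, …
ICs: h(0) = -6.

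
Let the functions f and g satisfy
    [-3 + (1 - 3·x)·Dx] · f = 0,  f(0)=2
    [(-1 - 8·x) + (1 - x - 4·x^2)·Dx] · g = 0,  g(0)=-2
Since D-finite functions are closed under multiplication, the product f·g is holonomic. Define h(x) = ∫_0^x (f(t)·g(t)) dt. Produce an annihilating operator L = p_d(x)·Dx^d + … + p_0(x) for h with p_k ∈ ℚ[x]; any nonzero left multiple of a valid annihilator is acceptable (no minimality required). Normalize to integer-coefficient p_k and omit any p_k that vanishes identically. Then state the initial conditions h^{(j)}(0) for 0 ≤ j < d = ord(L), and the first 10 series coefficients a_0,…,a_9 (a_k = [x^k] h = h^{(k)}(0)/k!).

L = (-4 - 2·x + 36·x^2)·Dx + (1 - 4·x - x^2 + 12·x^3)·Dx^2  (order 2).
h: a_k = 0, -4, -8, -68/3, -60, -836/5, -1384/3, -9028/7, -3606, -91204/9, …
ICs: h(0) = 0, h′(0) = -4.

f: a_k = 2, 6, 18, 54, 162, 486, 1458, 4374, 13122, 39366, …
g: a_k = -2, -2, -10, -18, -58, -130, -362, -882, -2330, -5858, …
Sym-product of L_f,L_g gives L₀ (≤ ord 1).
h=∫₀ˣh₀: take L = L₀·Dx.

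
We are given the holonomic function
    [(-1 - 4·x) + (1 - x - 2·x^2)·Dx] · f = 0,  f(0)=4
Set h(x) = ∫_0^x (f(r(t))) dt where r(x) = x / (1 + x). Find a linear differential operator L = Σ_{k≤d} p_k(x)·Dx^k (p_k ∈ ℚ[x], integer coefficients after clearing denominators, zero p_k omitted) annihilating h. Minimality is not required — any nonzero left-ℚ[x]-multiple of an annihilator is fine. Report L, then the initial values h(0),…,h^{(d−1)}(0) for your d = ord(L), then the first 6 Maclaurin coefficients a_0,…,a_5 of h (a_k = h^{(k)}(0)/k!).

L = (1 + 5·x)·Dx + (-1 - 2·x + x^2 + 2·x^3)·Dx^2  (order 2).
h: a_k = 0, 4, 2, 8/3, 0, 16/5, …
ICs: h(0) = 0, h′(0) = 4.

f: a_k = 4, 4, 12, 20, 44, 84, …
h₀=f(r): pull back L_f along r ⇒ L₀.
∫: right-multiply L₀ by Dx.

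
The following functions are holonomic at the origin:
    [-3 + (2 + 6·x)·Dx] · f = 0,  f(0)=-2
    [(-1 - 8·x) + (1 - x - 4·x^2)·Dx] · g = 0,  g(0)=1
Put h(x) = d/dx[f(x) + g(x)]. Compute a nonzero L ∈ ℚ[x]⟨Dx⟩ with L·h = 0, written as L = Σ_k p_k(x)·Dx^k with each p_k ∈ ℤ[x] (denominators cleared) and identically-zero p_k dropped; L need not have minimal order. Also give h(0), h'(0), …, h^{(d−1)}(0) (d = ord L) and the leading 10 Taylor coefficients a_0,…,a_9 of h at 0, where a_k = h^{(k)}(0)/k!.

f: a_k = -2, -3, 9/4, -27/8, 405/64, -1701/128, 15309/512, -72171/1024, 2814669/16384, -14073345/32768, …
g: a_k = 1, 1, 5, 9, 29, 65, 181, 441, 1165, 2929, …
Sum ⇒ L₀ = lclm(L_f,L_g) in ℚ(x)⟨Dx⟩.
h=h₀': d/dx-closure on L₀ ⇒ L.
L = (-594 - 4230·x - 12960·x^2 - 14400·x^3 - 17280·x^4) + (-189 - 3054·x - 16389·x^2 - 38544·x^3 - 55440·x^4 - 51840·x^5)·Dx + (46 + 350·x + 794·x^2 - 198·x^3 - 5376·x^4 - 13920·x^5 - 11520·x^6)·Dx^2  (order 2).
h: a_k = -2, 29/2, 135/8, 2261/16, 33095/128, 323943/256, 2655891/1024, 21902029/2048, 737137143/32768, 5691267635/65536, …
ICs: h(0) = -2, h′(0) = 29/2.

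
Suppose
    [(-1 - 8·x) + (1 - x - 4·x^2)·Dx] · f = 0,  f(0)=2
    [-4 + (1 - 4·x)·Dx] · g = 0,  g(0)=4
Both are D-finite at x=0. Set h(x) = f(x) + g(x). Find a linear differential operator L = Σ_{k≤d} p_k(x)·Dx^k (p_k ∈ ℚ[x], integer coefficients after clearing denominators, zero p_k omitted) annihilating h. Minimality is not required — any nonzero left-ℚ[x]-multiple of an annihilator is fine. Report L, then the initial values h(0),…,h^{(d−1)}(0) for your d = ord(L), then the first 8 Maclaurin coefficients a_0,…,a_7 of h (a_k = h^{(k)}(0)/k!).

f: a_k = 2, 2, 10, 18, 58, 130, 362, 882, …
g: a_k = 4, 16, 64, 256, 1024, 4096, 16384, 65536, …
L₀ := lclm(L_f,L_g); ord L₀ ≤ 1+1.
L = (8 - 288·x + 384·x^2 - 512·x^3) + (22 - 8·x - 288·x^2 + 640·x^3 - 1024·x^4)·Dx + (-3 + 23·x - 56·x^2 + 32·x^3 + 128·x^4 - 256·x^5)·Dx^2  (order 2).
h: a_k = 6, 18, 74, 274, 1082, 4226, 16746, 66418, …
ICs: h(0) = 6, h′(0) = 18.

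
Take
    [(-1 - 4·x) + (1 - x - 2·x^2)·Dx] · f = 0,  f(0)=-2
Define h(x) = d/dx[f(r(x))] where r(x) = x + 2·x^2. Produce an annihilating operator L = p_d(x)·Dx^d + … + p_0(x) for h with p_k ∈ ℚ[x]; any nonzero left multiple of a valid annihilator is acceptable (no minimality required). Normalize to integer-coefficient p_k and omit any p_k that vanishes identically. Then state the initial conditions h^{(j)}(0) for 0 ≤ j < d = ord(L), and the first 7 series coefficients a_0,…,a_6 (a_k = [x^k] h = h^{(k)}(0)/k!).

f: a_k = -2, -2, -6, -10, -22, -42, -86, …
L₀ from L_f via x↦r, Dx↦r'^{-1}Dx.
h₀' ⇒ L via d/dx closure of L₀.
L = (10 + 72·x + 240·x^2 + 544·x^3 + 1344·x^4 + 1920·x^5 + 1280·x^6) + (-1 - 7·x - 12·x^2 + 32·x^3 + 200·x^4 + 384·x^5 + 448·x^6 + 256·x^7)·Dx  (order 1).
h: a_k = -2, -20, -102, -424, -1690, -6684, -25102, …
ICs: h(0) = -2.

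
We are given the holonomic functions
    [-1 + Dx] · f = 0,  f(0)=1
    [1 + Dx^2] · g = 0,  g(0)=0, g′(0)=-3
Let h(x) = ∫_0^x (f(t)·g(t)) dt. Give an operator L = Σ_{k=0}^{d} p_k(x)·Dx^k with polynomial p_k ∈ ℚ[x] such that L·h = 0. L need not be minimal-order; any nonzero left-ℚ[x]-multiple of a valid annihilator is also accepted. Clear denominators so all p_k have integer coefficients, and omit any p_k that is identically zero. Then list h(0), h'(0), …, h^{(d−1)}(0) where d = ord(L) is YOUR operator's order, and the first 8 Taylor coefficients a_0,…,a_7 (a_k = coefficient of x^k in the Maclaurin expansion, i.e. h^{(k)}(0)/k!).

f: a_k = 1, 1, 1/2, 1/6, 1/24, 1/120, 1/720, 1/5040, …
g: a_k = 0, -3, 0, 1/2, 0, -1/40, 0, 1/1680, …
h₀=f·g: eliminate ⇒ L₀, order ≤ 1·2.
h=∫₀ˣh₀: take L = L₀·Dx.
L = 2·Dx - 2·Dx^2 + Dx^3  (order 3).
h: a_k = 0, 0, -3/2, -1, -1/4, 0, 1/60, 1/210, …
ICs: h(0) = 0, h′(0) = 0, h′′(0) = -3.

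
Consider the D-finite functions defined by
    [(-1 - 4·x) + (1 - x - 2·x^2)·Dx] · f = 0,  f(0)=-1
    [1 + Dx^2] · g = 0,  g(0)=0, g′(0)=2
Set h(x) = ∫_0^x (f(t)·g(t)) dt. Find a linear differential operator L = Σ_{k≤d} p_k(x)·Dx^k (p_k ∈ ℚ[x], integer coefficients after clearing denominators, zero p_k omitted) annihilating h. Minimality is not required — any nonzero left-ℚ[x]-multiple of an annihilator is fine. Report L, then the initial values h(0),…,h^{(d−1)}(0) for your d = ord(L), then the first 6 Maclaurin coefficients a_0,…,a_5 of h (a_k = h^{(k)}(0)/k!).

L = (3 + x + 2·x^2)·Dx + (2 + 8·x)·Dx^2 + (-1 + x + 2·x^2)·Dx^3  (order 3).
h: a_k = 0, 0, -1, -2/3, -17/12, -29/15, …
ICs: h(0) = 0, h′(0) = 0, h′′(0) = -2.

f: a_k = -1, -1, -3, -5, -11, -21, …
g: a_k = 0, 2, 0, -1/3, 0, 1/60, …
h₀=f·g: eliminate ⇒ L₀, order ≤ 1·2.
h=∫h₀ ⇒ L = L₀·Dx.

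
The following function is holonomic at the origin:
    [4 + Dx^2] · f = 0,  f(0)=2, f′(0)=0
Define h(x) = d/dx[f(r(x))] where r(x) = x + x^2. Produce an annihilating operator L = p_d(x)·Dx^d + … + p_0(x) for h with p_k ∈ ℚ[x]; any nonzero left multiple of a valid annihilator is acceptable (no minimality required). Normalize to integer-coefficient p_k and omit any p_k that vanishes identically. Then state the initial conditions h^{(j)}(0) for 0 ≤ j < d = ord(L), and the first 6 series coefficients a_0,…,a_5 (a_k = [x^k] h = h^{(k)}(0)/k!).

f: a_k = 2, 0, -4, 0, 4/3, 0, …
Substitute x→r, Dx→(1/r')Dx; clear ⇒ L₀.
Differentiate: ansatz ord ≤ ord L₀ ⇒ L.
L = (16 + 32·x + 96·x^2 + 128·x^3 + 64·x^4) + (-6 - 12·x)·Dx + (1 + 4·x + 4·x^2)·Dx^2  (order 2).
h: a_k = 0, -8, -24, -32/3, 80/3, 704/15, …
ICs: h(0) = 0, h′(0) = -8.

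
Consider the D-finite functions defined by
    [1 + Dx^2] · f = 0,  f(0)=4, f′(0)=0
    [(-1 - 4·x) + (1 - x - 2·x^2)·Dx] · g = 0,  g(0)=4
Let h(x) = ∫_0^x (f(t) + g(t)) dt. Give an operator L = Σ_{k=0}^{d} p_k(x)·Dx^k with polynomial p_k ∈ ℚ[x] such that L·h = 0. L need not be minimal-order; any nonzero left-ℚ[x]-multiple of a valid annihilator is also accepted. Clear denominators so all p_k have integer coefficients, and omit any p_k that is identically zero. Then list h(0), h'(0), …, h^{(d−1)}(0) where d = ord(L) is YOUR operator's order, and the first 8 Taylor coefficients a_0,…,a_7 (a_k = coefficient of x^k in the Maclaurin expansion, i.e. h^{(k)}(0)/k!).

f: a_k = 4, 0, -2, 0, 1/6, 0, -1/180, 0, …
g: a_k = 4, 4, 12, 20, 44, 84, 172, 340, …
Weyl lclm of L_f,L_g ⇒ L₀ (ord ≤ 3).
Integrate: L := L₀·Dx.
L = (-31 - 146·x - 133·x^2 - 184·x^3 - 20·x^4 - 16·x^5)·Dx + (7 + 3·x - 3·x^2 - 37·x^3 - 42·x^4 - 12·x^5 - 8·x^6)·Dx^2 + (-31 - 146·x - 133·x^2 - 184·x^3 - 20·x^4 - 16·x^5)·Dx^3 + (7 + 3·x - 3·x^2 - 37·x^3 - 42·x^4 - 12·x^5 - 8·x^6)·Dx^4  (order 4).
h: a_k = 0, 8, 2, 10/3, 5, 53/6, 14, 30959/1260, …
ICs: h(0) = 0, h′(0) = 8, h′′(0) = 4, h′′′(0) = 20.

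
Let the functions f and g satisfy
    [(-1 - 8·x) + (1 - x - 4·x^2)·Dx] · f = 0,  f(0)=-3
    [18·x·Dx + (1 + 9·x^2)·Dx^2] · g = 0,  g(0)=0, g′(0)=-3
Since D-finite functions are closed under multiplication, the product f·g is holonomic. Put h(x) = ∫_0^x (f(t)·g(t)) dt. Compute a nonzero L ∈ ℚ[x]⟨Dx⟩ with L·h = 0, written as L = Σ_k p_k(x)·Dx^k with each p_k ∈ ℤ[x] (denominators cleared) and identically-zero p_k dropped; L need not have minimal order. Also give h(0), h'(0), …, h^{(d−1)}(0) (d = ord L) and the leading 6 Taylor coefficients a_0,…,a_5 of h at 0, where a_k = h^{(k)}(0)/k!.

L = (8 + 18·x + 216·x^2)·Dx + (2 - 2·x + 36·x^2 + 216·x^3)·Dx^2 + (-1 + x - 5·x^2 + 9·x^3 + 36·x^4)·Dx^3  (order 3).
h: a_k = 0, 0, 9/2, 3, 9/2, 54/5, …
ICs: h(0) = 0, h′(0) = 0, h′′(0) = 9.

f: a_k = -3, -3, -15, -27, -87, -195, …
g: a_k = 0, -3, 0, 9, 0, -243/5, …
L₀ := L_f ⊗_s L_g (sym. prod.), ord ≤ 2.
h=∫h₀ ⇒ L = L₀·Dx.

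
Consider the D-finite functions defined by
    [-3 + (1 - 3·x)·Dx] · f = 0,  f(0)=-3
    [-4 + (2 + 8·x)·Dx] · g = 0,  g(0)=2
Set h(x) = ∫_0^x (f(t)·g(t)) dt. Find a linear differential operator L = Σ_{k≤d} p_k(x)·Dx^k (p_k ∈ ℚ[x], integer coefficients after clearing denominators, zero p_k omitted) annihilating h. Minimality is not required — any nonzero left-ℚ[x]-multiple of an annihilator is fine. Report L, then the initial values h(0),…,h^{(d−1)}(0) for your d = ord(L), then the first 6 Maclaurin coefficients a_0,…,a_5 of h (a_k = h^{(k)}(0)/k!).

L = (5 + 6·x)·Dx + (-1 - x + 12·x^2)·Dx^2  (order 2).
h: a_k = 0, -6, -15, -26, -129/2, -714/5, …
ICs: h(0) = 0, h′(0) = -6.

f: a_k = -3, -9, -27, -81, -243, -729, …
g: a_k = 2, 4, -4, 8, -20, 56, …
Product ⇒ symmetric product L₀, ord ≤ 1.
Integrate: L := L₀·Dx.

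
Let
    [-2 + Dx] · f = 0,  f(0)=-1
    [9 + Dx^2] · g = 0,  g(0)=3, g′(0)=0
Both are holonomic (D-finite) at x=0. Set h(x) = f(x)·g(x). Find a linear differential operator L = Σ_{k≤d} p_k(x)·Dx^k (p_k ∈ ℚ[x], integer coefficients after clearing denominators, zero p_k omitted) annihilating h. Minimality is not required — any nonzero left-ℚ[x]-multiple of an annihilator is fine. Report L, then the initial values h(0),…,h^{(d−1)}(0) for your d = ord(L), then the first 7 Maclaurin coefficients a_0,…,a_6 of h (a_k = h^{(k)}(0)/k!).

f: a_k = -1, -2, -2, -4/3, -2/3, -4/15, -4/45, …
g: a_k = 3, 0, -27/2, 0, 81/8, 0, -243/80, …
f·g: L₀ = L_f ⊗_s L_g, ord ≤ 1·2.
L = 13 - 4·Dx + Dx^2  (order 2).
h: a_k = -3, -6, 15/2, 23, 119/8, -61/20, -407/48, …
ICs: h(0) = -3, h′(0) = -6.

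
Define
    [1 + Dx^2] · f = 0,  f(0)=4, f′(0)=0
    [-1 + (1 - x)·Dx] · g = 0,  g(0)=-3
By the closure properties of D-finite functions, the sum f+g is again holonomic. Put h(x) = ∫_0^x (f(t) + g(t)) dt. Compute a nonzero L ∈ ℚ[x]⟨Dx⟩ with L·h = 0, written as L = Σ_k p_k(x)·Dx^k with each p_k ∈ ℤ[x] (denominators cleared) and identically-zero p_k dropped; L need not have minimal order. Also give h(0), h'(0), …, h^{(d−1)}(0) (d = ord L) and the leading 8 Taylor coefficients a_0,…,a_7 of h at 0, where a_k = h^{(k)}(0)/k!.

f: a_k = 4, 0, -2, 0, 1/6, 0, -1/180, 0, …
g: a_k = -3, -3, -3, -3, -3, -3, -3, -3, …
f+g: L₀ = lclm(L_f,L_g), ord ≤ 2+1.
h=∫₀ˣh₀: take L = L₀·Dx.
L = (-7 + 2·x - x^2)·Dx + (3 - 5·x + 3·x^2 - x^3)·Dx^2 + (-7 + 2·x - x^2)·Dx^3 + (3 - 5·x + 3·x^2 - x^3)·Dx^4  (order 4).
h: a_k = 0, 1, -3/2, -5/3, -3/4, -17/30, -1/2, -541/1260, …
ICs: h(0) = 0, h′(0) = 1, h′′(0) = -3, h′′′(0) = -10.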